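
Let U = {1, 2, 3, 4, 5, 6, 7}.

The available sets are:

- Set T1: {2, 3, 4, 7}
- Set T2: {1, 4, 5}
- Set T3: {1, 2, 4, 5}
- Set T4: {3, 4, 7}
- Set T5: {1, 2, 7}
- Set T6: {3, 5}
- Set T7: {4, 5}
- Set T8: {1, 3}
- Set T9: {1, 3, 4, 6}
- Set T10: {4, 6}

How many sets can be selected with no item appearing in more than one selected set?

T5, T6, T10 are pairwise disjoint (T5={1,2,7}; T6={3,5}; T10={4,6}).
Every remaining set overlaps one of these, and no 4 of the listed sets are pairwise disjoint, so 3 is the maximum.

3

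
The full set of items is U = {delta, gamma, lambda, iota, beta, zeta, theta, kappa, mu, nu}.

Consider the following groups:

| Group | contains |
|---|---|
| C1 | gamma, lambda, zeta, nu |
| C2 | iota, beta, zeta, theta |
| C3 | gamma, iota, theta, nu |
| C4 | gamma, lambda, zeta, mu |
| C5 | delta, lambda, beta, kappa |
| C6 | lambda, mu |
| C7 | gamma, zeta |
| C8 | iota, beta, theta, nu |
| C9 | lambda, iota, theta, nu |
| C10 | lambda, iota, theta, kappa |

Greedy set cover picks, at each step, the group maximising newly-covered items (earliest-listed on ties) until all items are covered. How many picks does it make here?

4

Greedy: pick C1 (covers 4 new) → pick C2 (covers 3 new) → pick C5 (covers 2 new) → pick C4 (covers 1 new). Total picks: 4.
(The true minimum cover uses only 3 groups, so greedy is not optimal here.)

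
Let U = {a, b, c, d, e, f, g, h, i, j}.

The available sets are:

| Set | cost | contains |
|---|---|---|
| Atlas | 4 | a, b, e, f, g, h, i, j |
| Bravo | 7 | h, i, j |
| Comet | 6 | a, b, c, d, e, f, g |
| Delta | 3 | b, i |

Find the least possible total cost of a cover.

10

Atlas, Comet together cover every element (Atlas ∪ Comet = {a, b, c, d, e, f, g, h, i, j}); total cost 4 + 6 = 10.
No covering selection has total cost below 10.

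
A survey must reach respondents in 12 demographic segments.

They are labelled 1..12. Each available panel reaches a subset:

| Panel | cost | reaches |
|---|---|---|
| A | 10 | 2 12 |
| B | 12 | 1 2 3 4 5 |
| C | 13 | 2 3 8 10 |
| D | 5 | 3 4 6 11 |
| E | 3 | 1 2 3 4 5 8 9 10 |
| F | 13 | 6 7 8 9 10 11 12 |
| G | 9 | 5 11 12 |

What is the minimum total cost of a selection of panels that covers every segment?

E, F together cover every segment (E ∪ F = {1, 2, 3, 4, 5, 6, 7, 8, 9, 10, 11, 12}); total cost 3 + 13 = 16.
The greedy pick E, D, F costs 21; no covering selection beats 16.

16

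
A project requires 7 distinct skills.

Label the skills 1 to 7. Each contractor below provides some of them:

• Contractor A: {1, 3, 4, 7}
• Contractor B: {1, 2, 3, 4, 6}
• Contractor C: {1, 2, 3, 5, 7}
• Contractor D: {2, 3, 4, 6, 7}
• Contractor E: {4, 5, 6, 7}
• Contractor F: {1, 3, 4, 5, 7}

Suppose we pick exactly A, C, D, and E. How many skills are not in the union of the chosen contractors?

0

Union of A, C, D, E = {1, 2, 3, 4, 5, 6, 7} — that's every skill, so 0 are uncovered.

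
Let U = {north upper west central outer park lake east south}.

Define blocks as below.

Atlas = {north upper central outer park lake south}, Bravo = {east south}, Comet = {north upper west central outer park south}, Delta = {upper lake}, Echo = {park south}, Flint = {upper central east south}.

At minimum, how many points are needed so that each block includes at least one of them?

2

Take H = {upper, south}. Each listed block contains at least one of these, so H is a hitting set of size 2.
The blocks Delta, Echo are pairwise disjoint, so any hitting set needs a separate point for each — at least 2. Hence 2 is optimal.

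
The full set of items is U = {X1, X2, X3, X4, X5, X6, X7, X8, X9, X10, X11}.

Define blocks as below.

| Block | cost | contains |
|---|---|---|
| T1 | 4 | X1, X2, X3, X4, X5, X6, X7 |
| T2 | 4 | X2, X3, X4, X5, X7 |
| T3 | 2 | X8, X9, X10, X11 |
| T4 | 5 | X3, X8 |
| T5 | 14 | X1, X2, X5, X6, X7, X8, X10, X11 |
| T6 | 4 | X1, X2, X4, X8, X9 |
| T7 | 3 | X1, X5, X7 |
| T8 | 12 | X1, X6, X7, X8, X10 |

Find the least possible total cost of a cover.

6

T1, T3 together cover every item (T1 ∪ T3 = {X1, X2, X3, X4, X5, X6, X7, X8, X9, X10, X11}); total cost 4 + 2 = 6.
No covering selection has total cost below 6.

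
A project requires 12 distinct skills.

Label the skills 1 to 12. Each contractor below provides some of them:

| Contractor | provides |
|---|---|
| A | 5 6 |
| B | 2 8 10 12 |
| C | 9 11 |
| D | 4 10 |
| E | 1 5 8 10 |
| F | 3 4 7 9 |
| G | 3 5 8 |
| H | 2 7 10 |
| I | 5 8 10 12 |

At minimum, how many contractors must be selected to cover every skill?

5

A and B and C and E and F together: A ∪ B ∪ C ∪ E ∪ F = {1, 2, 3, 4, 5, 6, 7, 8, 9, 10, 11, 12} — every skill is covered.
No 4 of the 9 contractors cover everything (all 126 combinations miss at least one skill), so 5 is optimal.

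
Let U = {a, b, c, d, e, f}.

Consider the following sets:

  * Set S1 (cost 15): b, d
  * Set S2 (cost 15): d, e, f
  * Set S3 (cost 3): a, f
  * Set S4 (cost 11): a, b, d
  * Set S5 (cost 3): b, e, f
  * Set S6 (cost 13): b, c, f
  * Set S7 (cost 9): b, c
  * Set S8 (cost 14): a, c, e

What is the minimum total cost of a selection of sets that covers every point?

S4, S5, S7 together cover every point (S4 ∪ S5 ∪ S7 = {a, b, c, d, e, f}); total cost 11 + 3 + 9 = 23.
The greedy pick S5, S3, S7, S4 costs 26; no covering selection beats 23.

23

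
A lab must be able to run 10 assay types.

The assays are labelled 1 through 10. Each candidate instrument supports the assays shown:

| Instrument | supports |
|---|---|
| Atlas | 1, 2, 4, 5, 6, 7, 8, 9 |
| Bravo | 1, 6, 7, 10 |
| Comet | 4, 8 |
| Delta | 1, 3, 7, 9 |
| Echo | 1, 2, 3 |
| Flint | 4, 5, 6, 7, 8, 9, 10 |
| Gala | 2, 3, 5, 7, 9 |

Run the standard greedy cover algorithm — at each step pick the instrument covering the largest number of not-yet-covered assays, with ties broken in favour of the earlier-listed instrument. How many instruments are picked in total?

Greedy: pick Atlas (covers 8 new) → pick Bravo (covers 1 new) → pick Delta (covers 1 new). Total picks: 3.
(The true minimum cover uses only 2 instruments, so greedy is not optimal here.)

3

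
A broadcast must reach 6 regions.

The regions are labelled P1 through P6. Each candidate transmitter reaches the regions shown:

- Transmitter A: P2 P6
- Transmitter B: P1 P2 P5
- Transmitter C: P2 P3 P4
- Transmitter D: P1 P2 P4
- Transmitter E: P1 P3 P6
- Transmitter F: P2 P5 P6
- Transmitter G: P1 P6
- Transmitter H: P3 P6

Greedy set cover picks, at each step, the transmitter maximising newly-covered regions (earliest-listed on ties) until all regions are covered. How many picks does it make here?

Greedy: pick B (covers 3 new) → pick C (covers 2 new) → pick A (covers 1 new). Total picks: 3.

3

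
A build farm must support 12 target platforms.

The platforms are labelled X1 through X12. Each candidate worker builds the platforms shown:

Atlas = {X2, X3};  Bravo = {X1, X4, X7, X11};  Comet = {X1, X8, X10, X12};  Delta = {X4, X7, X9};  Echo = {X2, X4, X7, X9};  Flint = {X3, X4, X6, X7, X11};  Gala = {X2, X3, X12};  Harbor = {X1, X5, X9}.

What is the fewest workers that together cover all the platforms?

4

Take {Atlas, Comet, Flint, Harbor}. Their union is {X1, X2, X3, X4, X5, X6, X7, X8, X9, X10, X11, X12}, which is all 12 platforms.
No 3 of the 8 workers cover everything (all 56 combinations miss at least one platform), so 4 is optimal.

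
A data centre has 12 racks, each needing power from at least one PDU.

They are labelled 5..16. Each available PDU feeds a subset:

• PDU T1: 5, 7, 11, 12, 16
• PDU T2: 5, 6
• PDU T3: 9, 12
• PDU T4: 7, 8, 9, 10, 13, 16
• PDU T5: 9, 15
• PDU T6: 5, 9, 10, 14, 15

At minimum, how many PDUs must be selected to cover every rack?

4

Take {T1, T2, T4, T6}. Their union is {5, 6, 7, 8, 9, 10, 11, 12, 13, 14, 15, 16}, which is all 12 racks.
No 3 of the 6 PDUs cover everything (all 20 combinations miss at least one rack), so 4 is optimal.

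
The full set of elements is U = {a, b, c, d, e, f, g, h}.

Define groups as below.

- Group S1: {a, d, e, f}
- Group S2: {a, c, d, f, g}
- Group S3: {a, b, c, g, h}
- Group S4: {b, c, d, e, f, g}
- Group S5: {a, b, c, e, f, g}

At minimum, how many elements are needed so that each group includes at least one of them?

2

The 2 elements {a, f} hit every group.
No single element lies in every group, so at least 2 are needed and 2 is optimal.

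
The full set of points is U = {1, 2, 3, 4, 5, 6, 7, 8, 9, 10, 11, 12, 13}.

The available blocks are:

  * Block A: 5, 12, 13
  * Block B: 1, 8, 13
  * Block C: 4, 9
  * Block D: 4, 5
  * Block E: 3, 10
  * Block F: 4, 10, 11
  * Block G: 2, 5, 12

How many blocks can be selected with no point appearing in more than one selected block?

4

B, C, E, G are pairwise disjoint (B={1,8,13}; C={4,9}; E={3,10}; G={2,5,12}).
Every remaining block overlaps one of these, and no 5 of the listed blocks are pairwise disjoint, so 4 is the maximum.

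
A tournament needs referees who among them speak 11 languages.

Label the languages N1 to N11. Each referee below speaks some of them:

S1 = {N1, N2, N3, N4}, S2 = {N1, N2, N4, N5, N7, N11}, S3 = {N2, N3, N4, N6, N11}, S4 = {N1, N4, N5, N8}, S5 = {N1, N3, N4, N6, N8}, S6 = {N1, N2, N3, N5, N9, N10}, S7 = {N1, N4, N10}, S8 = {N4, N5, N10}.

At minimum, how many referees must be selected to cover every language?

Take {S2, S5, S6}. Their union is {N1, N2, N3, N4, N5, N6, N7, N8, N9, N10, N11}, which is all 11 languages.
Only S2 contains N7, so S2 is forced; the remaining 5 languages need at least 2 more referees (each remaining referee adds at most 3) — so at least 3 referees are needed, and 3 is optimal.

3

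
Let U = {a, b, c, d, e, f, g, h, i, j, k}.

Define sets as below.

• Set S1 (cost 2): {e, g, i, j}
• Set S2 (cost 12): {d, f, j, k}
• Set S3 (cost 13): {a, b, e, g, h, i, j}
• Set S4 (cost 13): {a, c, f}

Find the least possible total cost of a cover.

S2, S3, S4 together cover every point (S2 ∪ S3 ∪ S4 = {a, b, c, d, e, f, g, h, i, j, k}); total cost 12 + 13 + 13 = 38.
The greedy pick S1, S2, S3, S4 costs 40; no covering selection beats 38.

38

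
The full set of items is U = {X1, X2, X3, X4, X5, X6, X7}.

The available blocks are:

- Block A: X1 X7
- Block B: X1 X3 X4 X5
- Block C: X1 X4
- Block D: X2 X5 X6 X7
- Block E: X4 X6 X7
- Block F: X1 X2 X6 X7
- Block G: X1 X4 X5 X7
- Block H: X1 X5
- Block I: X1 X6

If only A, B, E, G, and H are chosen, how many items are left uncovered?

1

Union of A, B, E, G, H = {X1, X3, X4, X5, X6, X7}.
Not covered: X2 — 1 item.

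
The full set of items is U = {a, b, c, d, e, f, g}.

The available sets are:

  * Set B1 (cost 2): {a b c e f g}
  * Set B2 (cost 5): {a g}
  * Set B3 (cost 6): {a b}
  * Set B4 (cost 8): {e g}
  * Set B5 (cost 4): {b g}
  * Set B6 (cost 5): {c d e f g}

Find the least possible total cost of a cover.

7

B1, B6 together cover every item (B1 ∪ B6 = {a, b, c, d, e, f, g}); total cost 2 + 5 = 7.
No covering selection has total cost below 7.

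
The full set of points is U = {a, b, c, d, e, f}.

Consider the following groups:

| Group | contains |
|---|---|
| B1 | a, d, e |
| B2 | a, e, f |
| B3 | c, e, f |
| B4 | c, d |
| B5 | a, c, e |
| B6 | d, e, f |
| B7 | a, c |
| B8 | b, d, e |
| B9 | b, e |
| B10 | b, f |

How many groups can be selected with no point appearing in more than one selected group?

B4, B10 are pairwise disjoint (B4={c,d}; B10={b,f}).
Every remaining group overlaps one of these, and no 3 of the listed groups are pairwise disjoint, so 2 is the maximum.

2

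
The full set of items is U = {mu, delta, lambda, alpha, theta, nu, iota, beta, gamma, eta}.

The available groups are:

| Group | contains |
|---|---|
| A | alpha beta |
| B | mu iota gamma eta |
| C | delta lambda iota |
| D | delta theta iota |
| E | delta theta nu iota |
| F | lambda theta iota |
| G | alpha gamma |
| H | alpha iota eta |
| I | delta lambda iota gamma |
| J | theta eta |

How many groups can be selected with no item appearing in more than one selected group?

A, C, J are pairwise disjoint (A={alpha,beta}; C={delta,lambda,iota}; J={theta,eta}).
Every remaining group overlaps one of these, and no 4 of the listed groups are pairwise disjoint, so 3 is the maximum.

3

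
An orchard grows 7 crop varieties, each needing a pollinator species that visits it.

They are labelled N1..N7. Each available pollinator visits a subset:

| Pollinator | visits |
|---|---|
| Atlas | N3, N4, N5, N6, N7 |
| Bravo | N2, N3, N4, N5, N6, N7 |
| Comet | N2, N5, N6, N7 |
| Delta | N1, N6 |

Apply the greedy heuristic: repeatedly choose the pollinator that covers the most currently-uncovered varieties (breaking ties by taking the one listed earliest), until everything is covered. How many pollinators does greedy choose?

Greedy: pick Bravo (covers 6 new) → pick Delta (covers 1 new). Total picks: 2.

2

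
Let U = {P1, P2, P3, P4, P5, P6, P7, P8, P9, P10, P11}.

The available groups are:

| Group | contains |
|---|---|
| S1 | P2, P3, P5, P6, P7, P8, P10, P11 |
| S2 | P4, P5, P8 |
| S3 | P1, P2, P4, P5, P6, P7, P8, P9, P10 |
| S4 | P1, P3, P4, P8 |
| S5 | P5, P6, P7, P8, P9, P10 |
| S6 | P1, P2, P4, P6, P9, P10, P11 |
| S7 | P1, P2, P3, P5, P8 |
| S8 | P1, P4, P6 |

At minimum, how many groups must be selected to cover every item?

2

S1 and S3 together: S1 ∪ S3 = {P1, P2, P3, P4, P5, P6, P7, P8, P9, P10, P11} — every item is covered.
No single group has all 11 items (the largest, S3, has 9), so 2 is optimal.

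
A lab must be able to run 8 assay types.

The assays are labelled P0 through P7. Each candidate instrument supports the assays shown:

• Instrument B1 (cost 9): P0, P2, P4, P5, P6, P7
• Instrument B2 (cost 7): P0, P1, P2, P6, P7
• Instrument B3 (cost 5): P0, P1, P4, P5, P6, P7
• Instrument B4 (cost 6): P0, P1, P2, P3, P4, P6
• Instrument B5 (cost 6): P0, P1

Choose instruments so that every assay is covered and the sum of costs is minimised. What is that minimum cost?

11

B3, B4 together cover every assay (B3 ∪ B4 = {P0, P1, P2, P3, P4, P5, P6, P7}); total cost 5 + 6 = 11.
No covering selection has total cost below 11.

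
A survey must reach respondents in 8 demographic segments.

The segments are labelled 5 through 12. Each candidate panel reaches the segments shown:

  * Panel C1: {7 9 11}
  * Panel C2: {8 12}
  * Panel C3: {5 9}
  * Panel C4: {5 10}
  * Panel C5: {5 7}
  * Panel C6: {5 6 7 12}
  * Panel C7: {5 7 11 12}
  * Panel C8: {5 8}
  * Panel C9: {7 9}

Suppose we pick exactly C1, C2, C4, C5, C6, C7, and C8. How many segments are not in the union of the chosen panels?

0

Union of C1, C2, C4, C5, C6, C7, C8 = {5, 6, 7, 8, 9, 10, 11, 12} — that's every segment, so 0 are uncovered.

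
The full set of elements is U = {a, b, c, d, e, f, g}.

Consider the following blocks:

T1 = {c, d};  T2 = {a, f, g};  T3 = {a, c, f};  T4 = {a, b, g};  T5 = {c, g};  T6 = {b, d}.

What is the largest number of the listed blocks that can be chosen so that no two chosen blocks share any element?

T1, T2 are pairwise disjoint (T1={c,d}; T2={a,f,g}).
Every remaining block overlaps one of these, and no 3 of the listed blocks are pairwise disjoint, so 2 is the maximum.

2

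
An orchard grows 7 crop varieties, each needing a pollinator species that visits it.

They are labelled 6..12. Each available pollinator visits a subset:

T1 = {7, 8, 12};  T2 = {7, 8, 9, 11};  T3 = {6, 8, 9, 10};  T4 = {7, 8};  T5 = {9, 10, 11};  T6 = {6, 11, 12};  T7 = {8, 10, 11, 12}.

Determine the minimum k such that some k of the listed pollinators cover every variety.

Take {T1, T3, T7}. Their union is {6, 7, 8, 9, 10, 11, 12}, which is all 7 varieties.
No 2 of the 7 pollinators cover everything (all 21 combinations miss at least one variety), so 3 is optimal.

3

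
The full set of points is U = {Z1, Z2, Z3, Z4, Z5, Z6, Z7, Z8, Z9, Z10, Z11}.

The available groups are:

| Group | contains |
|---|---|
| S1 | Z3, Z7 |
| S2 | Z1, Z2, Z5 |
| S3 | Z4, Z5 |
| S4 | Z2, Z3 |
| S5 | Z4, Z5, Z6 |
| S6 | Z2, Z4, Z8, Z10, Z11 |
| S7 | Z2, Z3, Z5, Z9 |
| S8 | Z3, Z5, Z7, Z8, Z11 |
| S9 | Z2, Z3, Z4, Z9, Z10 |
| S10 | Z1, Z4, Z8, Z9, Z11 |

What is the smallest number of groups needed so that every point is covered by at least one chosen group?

4

S5 and S6 and S8 and S10 together: S5 ∪ S6 ∪ S8 ∪ S10 = {Z1, Z2, Z3, Z4, Z5, Z6, Z7, Z8, Z9, Z10, Z11} — every point is covered.
No 3 of the 10 groups cover everything (all 120 combinations miss at least one point), so 4 is optimal.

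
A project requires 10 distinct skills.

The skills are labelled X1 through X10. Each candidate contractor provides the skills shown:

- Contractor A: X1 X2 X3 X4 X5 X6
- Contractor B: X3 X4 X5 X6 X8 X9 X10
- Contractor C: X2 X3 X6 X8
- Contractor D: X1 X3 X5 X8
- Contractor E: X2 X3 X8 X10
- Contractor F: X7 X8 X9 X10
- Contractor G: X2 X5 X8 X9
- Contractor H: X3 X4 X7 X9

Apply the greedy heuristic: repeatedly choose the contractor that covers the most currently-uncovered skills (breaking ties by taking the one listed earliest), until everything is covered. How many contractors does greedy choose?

Greedy: pick B (covers 7 new) → pick A (covers 2 new) → pick F (covers 1 new). Total picks: 3.
(The true minimum cover uses only 2 contractors, so greedy is not optimal here.)

3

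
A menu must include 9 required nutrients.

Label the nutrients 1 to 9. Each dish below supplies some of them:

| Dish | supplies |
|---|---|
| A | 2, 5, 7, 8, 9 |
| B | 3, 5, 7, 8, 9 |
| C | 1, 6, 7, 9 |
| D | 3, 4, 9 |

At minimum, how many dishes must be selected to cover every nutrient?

A and C and D together: A ∪ C ∪ D = {1, 2, 3, 4, 5, 6, 7, 8, 9} — every nutrient is covered.
Only C contains 1, so C is forced; the remaining 5 nutrients need at least 2 more dishes (each remaining dish adds at most 3) — so at least 3 dishes are needed, and 3 is optimal.

3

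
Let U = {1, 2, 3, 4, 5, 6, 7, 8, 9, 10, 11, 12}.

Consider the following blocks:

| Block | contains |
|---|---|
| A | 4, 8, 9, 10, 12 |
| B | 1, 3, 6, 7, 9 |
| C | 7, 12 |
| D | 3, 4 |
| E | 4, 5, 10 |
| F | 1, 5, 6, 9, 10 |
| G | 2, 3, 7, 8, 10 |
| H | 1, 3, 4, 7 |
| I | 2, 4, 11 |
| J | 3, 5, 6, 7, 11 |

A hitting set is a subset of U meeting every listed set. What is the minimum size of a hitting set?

The 3 items {4, 7, 10} hit every block.
The blocks C, D, F are pairwise disjoint, so any hitting set needs a separate item for each — at least 3. Hence 3 is optimal.

3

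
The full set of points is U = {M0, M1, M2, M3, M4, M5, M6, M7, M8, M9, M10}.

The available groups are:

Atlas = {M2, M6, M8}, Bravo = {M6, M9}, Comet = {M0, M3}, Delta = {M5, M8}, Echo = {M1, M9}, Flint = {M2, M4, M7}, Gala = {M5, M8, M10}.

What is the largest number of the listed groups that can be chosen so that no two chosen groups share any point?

4

Bravo, Comet, Delta, Flint are pairwise disjoint (Bravo={M6,M9}; Comet={M0,M3}; Delta={M5,M8}; Flint={M2,M4,M7}).
Every remaining group overlaps one of these, and no 5 of the listed groups are pairwise disjoint, so 4 is the maximum.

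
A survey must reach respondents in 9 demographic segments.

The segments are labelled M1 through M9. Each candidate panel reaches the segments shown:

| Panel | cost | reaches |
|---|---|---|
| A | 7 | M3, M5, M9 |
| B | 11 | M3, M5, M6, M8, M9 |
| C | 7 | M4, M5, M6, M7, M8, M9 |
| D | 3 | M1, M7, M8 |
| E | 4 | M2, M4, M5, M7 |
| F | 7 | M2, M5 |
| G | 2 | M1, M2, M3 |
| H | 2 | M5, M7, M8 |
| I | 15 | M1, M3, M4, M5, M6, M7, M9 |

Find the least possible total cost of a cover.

9

C, G together cover every segment (C ∪ G = {M1, M2, M3, M4, M5, M6, M7, M8, M9}); total cost 7 + 2 = 9.
The greedy pick G, H, C costs 11; no covering selection beats 9.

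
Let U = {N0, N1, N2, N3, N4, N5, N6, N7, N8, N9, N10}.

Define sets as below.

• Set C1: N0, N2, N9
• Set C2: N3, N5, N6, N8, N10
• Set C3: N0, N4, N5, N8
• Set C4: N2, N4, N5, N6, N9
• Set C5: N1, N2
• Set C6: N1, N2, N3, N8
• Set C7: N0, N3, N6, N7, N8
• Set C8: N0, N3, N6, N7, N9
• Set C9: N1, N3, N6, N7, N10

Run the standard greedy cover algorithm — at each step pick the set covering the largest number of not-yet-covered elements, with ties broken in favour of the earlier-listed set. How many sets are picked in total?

4

Greedy: pick C2 (covers 5 new) → pick C1 (covers 3 new) → pick C9 (covers 2 new) → pick C3 (covers 1 new). Total picks: 4.
(The true minimum cover uses only 3 sets, so greedy is not optimal here.)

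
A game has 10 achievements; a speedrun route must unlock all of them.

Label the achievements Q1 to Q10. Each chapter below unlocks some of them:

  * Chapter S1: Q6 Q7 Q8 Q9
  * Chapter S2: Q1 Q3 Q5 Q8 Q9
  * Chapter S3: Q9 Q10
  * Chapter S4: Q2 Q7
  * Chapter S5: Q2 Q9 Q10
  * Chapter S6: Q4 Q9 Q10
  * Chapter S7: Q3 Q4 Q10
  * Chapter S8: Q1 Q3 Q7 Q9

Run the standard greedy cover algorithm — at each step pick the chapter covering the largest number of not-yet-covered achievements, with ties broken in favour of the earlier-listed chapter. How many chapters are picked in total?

4

Greedy: pick S2 (covers 5 new) → pick S1 (covers 2 new) → pick S5 (covers 2 new) → pick S6 (covers 1 new). Total picks: 4.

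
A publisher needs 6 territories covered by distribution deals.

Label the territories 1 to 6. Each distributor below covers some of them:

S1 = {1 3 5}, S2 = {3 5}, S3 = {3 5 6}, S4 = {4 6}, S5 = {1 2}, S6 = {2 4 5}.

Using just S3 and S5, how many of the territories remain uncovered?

1

Union of S3, S5 = {1, 2, 3, 5, 6}.
Not covered: 4 — 1 territory.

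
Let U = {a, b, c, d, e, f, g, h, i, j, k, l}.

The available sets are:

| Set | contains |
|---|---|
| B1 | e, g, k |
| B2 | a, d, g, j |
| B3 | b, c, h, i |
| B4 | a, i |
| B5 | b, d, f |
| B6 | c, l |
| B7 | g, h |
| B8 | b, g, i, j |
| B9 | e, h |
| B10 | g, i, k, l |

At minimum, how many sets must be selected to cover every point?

B2, B5, B6, B9, and B10 cover everything between them: the union {a, b, c, d, e, f, g, h, i, j, k, l} is all of U.
No 4 of the 10 sets cover everything (all 210 combinations miss at least one point), so 5 is optimal.

5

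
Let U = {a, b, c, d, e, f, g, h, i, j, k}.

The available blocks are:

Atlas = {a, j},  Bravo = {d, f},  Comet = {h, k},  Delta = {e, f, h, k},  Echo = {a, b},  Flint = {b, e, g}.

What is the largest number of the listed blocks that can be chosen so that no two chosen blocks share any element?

4

Atlas, Bravo, Comet, Flint are pairwise disjoint (Atlas={a,j}; Bravo={d,f}; Comet={h,k}; Flint={b,e,g}).
Every remaining block overlaps one of these, and no 5 of the listed blocks are pairwise disjoint, so 4 is the maximum.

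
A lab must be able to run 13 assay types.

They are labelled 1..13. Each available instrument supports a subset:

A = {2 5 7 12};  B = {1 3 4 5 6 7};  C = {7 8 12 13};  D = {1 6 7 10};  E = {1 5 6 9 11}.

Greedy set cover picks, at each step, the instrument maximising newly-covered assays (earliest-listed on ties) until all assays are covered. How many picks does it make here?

Greedy: pick B (covers 6 new) → pick C (covers 3 new) → pick E (covers 2 new) → pick A (covers 1 new) → pick D (covers 1 new). Total picks: 5.

5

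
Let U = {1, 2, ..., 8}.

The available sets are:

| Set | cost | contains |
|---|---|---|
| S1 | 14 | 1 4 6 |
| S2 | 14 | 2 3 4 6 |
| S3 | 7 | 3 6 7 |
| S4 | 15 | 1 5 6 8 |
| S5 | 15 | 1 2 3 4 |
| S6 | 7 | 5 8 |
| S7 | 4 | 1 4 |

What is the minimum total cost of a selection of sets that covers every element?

29

S3, S5, S6 together cover every element (S3 ∪ S5 ∪ S6 = {1, 2, 3, 4, 5, 6, 7, 8}); total cost 7 + 15 + 7 = 29.
The greedy pick S7, S3, S6, S2 costs 32; no covering selection beats 29.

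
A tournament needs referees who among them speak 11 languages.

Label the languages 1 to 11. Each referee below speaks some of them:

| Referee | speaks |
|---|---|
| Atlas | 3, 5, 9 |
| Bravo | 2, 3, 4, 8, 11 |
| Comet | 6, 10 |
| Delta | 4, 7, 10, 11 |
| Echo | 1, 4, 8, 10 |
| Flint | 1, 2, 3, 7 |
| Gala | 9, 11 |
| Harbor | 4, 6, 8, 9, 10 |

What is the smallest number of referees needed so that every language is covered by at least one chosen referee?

4

Take {Atlas, Flint, Gala, Harbor}. Their union is {1, 2, 3, 4, 5, 6, 7, 8, 9, 10, 11}, which is all 11 languages.
No 3 of the 8 referees cover everything (all 56 combinations miss at least one language), so 4 is optimal.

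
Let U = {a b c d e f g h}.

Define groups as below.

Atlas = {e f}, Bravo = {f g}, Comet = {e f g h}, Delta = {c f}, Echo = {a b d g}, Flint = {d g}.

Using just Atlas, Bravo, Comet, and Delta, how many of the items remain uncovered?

3

Union of Atlas, Bravo, Comet, Delta = {c, e, f, g, h}.
Not covered: a, b, d — 3 items.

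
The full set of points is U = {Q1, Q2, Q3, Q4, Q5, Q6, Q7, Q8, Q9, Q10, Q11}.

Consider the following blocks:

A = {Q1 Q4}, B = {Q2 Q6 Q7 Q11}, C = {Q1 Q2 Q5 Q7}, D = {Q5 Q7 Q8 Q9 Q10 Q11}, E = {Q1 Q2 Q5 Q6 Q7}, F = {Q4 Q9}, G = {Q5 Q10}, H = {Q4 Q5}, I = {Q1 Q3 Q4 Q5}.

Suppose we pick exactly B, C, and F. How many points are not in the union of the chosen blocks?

Union of B, C, F = {Q1, Q2, Q4, Q5, Q6, Q7, Q9, Q11}.
Not covered: Q3, Q8, Q10 — 3 points.

3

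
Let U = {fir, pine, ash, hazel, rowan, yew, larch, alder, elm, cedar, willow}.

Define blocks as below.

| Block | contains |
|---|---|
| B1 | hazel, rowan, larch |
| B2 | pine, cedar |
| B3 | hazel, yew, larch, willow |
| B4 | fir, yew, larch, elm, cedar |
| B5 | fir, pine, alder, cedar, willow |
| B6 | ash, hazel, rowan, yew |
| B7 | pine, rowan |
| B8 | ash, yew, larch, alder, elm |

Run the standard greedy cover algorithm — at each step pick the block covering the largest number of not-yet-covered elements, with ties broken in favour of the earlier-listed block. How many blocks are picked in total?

Greedy: pick B4 (covers 5 new) → pick B5 (covers 3 new) → pick B6 (covers 3 new). Total picks: 3.

3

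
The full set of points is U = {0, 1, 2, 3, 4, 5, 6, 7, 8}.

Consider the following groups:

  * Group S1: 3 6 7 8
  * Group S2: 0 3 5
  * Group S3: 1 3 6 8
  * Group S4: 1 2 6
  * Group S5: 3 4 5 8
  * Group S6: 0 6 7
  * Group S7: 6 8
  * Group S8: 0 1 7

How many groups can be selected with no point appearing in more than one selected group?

2

S2, S4 are pairwise disjoint (S2={0,3,5}; S4={1,2,6}).
Every remaining group overlaps one of these, and no 3 of the listed groups are pairwise disjoint, so 2 is the maximum.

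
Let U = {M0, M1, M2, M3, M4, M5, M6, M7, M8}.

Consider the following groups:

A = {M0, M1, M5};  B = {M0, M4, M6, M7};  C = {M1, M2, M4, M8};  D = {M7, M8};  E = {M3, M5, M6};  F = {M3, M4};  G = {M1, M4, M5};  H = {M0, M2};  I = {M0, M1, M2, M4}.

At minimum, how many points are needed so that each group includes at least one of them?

4

T = {M1, M2, M3, M7} meets every group (each contains at least one member of T), and |T| = 4.
No choice of 3 points meets every group, so 4 is the minimum.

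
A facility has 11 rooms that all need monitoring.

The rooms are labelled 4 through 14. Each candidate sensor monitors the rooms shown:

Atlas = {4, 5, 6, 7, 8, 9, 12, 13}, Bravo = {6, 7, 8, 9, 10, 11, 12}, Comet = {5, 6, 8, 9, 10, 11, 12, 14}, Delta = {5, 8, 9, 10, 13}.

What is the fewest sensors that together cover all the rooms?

Atlas and Comet together: Atlas ∪ Comet = {4, 5, 6, 7, 8, 9, 10, 11, 12, 13, 14} — every room is covered.
No single sensor has all 11 rooms (the largest, Atlas, has 8), so 2 is optimal.

2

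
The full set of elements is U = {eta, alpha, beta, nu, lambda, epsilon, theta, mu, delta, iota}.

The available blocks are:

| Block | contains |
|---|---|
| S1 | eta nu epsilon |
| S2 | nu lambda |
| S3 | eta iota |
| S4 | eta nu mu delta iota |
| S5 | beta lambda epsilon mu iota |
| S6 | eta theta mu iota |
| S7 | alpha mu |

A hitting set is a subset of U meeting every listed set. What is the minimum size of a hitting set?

Take H = {alpha, nu, iota}. Each listed block contains at least one of these, so H is a hitting set of size 3.
The blocks S2, S3, S7 are pairwise disjoint, so any hitting set needs a separate element for each — at least 3. Hence 3 is optimal.

3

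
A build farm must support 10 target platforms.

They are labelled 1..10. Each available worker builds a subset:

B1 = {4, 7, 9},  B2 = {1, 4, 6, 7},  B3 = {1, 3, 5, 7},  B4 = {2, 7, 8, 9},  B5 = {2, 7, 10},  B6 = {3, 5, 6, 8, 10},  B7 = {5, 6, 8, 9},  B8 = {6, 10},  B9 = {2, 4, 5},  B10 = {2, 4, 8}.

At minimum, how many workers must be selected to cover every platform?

3

B2 and B4 and B6 together: B2 ∪ B4 ∪ B6 = {1, 2, 3, 4, 5, 6, 7, 8, 9, 10} — every platform is covered.
No 2 of the 10 workers cover everything (all 45 combinations miss at least one platform), so 3 is optimal.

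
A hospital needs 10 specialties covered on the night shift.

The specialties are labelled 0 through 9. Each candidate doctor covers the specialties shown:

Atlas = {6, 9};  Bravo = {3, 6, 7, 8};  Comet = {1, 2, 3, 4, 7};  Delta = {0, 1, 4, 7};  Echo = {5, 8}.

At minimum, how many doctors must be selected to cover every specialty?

4

Take {Atlas, Comet, Delta, Echo}. Their union is {0, 1, 2, 3, 4, 5, 6, 7, 8, 9}, which is all 10 specialties.
Only Comet contains 2, so Comet is forced; the remaining 5 specialties need at least 3 more doctors (each remaining doctor adds at most 2) — so at least 4 doctors are needed, and 4 is optimal.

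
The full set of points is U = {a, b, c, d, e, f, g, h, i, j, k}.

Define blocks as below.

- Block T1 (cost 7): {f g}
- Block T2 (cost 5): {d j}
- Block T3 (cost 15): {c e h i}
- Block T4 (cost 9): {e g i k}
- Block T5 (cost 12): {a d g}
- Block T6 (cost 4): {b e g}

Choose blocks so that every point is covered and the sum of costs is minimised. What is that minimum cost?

T1, T2, T3, T4, T5, T6 together cover every point (T1 ∪ T2 ∪ T3 ∪ T4 ∪ T5 ∪ T6 = {a, b, c, d, e, f, g, h, i, j, k}); total cost 7 + 5 + 15 + 9 + 12 + 4 = 52.
No covering selection has total cost below 52.

52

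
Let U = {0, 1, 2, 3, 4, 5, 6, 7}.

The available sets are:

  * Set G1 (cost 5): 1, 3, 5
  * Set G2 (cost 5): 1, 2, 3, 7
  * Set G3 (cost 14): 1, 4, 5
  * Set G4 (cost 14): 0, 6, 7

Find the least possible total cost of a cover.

33

G2, G3, G4 together cover every item (G2 ∪ G3 ∪ G4 = {0, 1, 2, 3, 4, 5, 6, 7}); total cost 5 + 14 + 14 = 33.
The greedy pick G2, G1, G4, G3 costs 38; no covering selection beats 33.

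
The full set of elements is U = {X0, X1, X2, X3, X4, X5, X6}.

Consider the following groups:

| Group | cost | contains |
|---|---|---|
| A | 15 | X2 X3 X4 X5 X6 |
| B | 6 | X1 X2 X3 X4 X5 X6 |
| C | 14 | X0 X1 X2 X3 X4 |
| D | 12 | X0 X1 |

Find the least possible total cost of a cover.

18

B, D together cover every element (B ∪ D = {X0, X1, X2, X3, X4, X5, X6}); total cost 6 + 12 = 18.
No covering selection has total cost below 18.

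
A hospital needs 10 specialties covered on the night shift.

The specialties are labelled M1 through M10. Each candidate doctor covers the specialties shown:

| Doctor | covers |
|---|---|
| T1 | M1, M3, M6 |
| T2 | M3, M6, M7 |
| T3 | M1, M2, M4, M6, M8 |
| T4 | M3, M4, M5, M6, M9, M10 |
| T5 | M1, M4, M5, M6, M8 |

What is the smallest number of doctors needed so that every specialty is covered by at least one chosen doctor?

3

Take {T2, T3, T4}. Their union is {M1, M2, M3, M4, M5, M6, M7, M8, M9, M10}, which is all 10 specialties.
Only T3 contains M2, so T3 is forced; the remaining 5 specialties need at least 2 more doctors (each remaining doctor adds at most 4) — so at least 3 doctors are needed, and 3 is optimal.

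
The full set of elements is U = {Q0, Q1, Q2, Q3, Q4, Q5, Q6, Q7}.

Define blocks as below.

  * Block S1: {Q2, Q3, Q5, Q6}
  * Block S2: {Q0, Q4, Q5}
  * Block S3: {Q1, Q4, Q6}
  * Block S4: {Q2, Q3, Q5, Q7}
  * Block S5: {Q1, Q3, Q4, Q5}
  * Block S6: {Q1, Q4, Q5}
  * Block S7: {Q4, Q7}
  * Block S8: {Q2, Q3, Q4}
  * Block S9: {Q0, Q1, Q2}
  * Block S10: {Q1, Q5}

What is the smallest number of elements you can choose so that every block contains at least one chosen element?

3

H = {Q1, Q4, Q5} meets every block (each contains at least one member of H), and |H| = 3.
No choice of 2 elements meets every block, so 3 is the minimum.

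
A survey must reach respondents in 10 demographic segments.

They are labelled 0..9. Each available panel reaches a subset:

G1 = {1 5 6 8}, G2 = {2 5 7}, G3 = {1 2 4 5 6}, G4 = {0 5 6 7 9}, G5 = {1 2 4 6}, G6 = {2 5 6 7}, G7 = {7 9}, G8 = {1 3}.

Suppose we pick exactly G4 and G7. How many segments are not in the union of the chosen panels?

5

Union of G4, G7 = {0, 5, 6, 7, 9}.
Not covered: 1, 2, 3, 4, 8 — 5 segments.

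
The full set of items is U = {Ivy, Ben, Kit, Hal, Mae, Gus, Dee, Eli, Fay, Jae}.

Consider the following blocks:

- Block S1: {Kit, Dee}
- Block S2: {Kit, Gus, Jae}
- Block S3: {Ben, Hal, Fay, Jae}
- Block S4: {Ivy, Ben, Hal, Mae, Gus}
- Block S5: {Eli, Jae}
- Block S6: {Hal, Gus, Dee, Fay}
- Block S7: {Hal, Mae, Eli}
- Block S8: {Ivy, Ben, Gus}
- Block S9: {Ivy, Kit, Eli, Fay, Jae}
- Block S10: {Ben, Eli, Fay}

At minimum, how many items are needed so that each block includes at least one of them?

4

H = {Ivy, Kit, Hal, Eli} meets every block (each contains at least one member of H), and |H| = 4.
No choice of 3 items meets every block, so 4 is the minimum.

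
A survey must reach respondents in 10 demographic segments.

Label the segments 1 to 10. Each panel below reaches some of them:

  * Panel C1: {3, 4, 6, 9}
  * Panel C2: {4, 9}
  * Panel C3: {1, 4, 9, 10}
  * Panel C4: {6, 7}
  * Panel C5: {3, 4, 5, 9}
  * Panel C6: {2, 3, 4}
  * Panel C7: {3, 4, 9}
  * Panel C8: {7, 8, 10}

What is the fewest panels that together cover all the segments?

Take {C3, C4, C5, C6, C8}. Their union is {1, 2, 3, 4, 5, 6, 7, 8, 9, 10}, which is all 10 segments.
No 4 of the 8 panels cover everything (all 70 combinations miss at least one segment), so 5 is optimal.

5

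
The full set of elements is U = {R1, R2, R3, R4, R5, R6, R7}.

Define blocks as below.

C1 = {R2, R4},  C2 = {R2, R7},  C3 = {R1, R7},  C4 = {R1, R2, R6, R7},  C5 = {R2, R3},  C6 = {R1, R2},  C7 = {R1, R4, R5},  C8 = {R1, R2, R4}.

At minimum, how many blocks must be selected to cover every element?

3

C4, C5, and C7 cover everything between them: the union {R1, R2, R3, R4, R5, R6, R7} is all of U.
Only C5 contains R3, so C5 is forced; the remaining 5 elements need at least 2 more blocks (each remaining block adds at most 3) — so at least 3 blocks are needed, and 3 is optimal.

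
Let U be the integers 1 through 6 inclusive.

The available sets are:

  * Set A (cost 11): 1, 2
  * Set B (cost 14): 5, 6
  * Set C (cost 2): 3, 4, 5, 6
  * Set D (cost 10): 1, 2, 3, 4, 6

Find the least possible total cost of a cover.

12

C, D together cover every element (C ∪ D = {1, 2, 3, 4, 5, 6}); total cost 2 + 10 = 12.
No covering selection has total cost below 12.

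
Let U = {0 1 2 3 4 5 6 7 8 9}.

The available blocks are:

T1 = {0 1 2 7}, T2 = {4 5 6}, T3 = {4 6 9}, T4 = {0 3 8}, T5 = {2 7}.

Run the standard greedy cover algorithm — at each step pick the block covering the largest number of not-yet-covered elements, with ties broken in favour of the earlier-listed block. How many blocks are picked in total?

4

Greedy: pick T1 (covers 4 new) → pick T2 (covers 3 new) → pick T4 (covers 2 new) → pick T3 (covers 1 new). Total picks: 4.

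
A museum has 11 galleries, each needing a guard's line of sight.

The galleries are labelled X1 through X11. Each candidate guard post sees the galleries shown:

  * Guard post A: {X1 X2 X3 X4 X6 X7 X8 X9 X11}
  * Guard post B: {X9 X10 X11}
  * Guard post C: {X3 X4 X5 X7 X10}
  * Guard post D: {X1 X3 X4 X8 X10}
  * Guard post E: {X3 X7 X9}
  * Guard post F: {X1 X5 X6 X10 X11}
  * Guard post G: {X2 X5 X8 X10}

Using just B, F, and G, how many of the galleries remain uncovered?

3

Union of B, F, G = {X1, X2, X5, X6, X8, X9, X10, X11}.
Not covered: X3, X4, X7 — 3 galleries.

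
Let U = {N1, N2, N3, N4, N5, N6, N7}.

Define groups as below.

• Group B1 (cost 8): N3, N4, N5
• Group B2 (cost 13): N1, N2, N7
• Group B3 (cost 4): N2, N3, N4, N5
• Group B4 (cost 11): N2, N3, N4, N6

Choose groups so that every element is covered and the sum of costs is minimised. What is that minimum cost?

B2, B3, B4 together cover every element (B2 ∪ B3 ∪ B4 = {N1, N2, N3, N4, N5, N6, N7}); total cost 13 + 4 + 11 = 28.
No covering selection has total cost below 28.

28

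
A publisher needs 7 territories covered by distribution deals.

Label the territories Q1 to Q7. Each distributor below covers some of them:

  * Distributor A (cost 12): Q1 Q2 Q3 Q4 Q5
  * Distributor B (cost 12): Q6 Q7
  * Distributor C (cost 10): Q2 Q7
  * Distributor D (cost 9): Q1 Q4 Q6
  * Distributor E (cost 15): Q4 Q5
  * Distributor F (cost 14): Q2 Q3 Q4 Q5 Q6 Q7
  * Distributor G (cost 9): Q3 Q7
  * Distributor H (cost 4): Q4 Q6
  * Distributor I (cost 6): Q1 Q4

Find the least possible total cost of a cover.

F, I together cover every territory (F ∪ I = {Q1, Q2, Q3, Q4, Q5, Q6, Q7}); total cost 14 + 6 = 20.
The greedy pick H, A, G costs 25; no covering selection beats 20.

20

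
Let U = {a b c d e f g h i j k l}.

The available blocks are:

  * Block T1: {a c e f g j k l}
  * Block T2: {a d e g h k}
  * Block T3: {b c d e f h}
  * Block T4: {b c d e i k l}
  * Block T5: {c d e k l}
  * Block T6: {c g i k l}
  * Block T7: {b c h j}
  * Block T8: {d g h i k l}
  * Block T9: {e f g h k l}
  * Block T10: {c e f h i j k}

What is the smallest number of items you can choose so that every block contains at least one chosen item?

2

The 2 items {c, k} hit every block.
No single item lies in every block, so at least 2 are needed and 2 is optimal.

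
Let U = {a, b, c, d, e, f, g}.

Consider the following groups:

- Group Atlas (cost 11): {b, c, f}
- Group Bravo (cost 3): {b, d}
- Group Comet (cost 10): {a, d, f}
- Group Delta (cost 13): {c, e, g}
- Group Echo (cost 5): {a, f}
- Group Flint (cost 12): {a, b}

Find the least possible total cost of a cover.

21

Bravo, Delta, Echo together cover every item (Bravo ∪ Delta ∪ Echo = {a, b, c, d, e, f, g}); total cost 3 + 13 + 5 = 21.
No covering selection has total cost below 21.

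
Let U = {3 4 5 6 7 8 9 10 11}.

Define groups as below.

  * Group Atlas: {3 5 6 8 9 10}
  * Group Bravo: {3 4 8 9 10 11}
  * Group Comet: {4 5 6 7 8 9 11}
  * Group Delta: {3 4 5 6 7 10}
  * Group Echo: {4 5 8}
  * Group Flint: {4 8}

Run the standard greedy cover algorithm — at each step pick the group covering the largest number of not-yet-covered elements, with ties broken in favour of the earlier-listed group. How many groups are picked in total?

Greedy: pick Comet (covers 7 new) → pick Atlas (covers 2 new). Total picks: 2.

2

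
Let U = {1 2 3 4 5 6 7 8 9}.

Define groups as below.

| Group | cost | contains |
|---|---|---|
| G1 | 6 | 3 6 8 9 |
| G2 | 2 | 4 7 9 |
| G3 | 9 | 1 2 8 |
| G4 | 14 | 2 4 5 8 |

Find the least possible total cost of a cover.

G1, G2, G3, G4 together cover every point (G1 ∪ G2 ∪ G3 ∪ G4 = {1, 2, 3, 4, 5, 6, 7, 8, 9}); total cost 6 + 2 + 9 + 14 = 31.
No covering selection has total cost below 31.

31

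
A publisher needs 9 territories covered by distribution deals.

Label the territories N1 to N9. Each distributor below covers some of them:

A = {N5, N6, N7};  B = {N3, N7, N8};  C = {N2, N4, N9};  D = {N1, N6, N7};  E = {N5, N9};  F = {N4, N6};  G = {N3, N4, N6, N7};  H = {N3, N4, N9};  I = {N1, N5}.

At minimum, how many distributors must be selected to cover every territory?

Take {A, B, C, D}. Their union is {N1, N2, N3, N4, N5, N6, N7, N8, N9}, which is all 9 territories.
No 3 of the 9 distributors cover everything (all 84 combinations miss at least one territory), so 4 is optimal.

4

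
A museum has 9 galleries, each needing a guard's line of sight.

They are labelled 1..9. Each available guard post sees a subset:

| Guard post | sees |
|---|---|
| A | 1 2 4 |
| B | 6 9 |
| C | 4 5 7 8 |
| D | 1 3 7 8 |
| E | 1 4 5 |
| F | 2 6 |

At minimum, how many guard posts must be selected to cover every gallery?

4

B and D and E and F together: B ∪ D ∪ E ∪ F = {1, 2, 3, 4, 5, 6, 7, 8, 9} — every gallery is covered.
Only D contains 3, so D is forced; the remaining 5 galleries need at least 3 more guard posts (each remaining guard post adds at most 2) — so at least 4 guard posts are needed, and 4 is optimal.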